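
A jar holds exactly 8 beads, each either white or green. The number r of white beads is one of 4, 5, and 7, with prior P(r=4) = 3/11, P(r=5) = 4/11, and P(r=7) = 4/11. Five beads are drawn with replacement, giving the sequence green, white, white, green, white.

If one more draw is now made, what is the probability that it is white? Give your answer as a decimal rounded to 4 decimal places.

0.6204

Compute the likelihood of the observed sequence for each case: P(data | r = 4) = (4/8)(4/8)(4/8)(4/8)(4/8) = 0.03125; P(data | r = 5) = (3/8)(5/8)(5/8)(3/8)(5/8) = 0.034332; P(data | r = 7) = (1/8)(7/8)(7/8)(1/8)(7/8) = 0.010468.
Weighting by the prior gives 3/11 · 0.03125 = 0.0085227, 4/11 · 0.034332 = 0.012484, 4/11 · 0.010468 = 0.0038064; these sum to 0.024814.
Dividing through by the total gives posterior P(r = 4 | data) = 0.34347, P(r = 5 | data) = 0.50313, P(r = 7 | data) = 0.1534.
So P(white next | data) = Σ P(white next | H) P(H | data) = (1/2)(0.34347) + (5/8)(0.50313) + (7/8)(0.1534) = 0.62042.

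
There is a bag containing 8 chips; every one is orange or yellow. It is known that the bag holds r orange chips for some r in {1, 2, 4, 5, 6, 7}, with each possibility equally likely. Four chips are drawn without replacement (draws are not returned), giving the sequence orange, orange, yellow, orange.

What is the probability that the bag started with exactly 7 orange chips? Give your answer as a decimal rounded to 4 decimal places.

0.2893

The likelihood of the observed sequence under each hypothesis: P(data | r = 1) = (1/8)(0/7) = 0; P(data | r = 2) = (2/8)(1/7)(6/6)(0/5) = 0; P(data | r = 4) = (4/8)(3/7)(4/6)(2/5) = 0.057143; P(data | r = 5) = (5/8)(4/7)(3/6)(3/5) = 0.10714; P(data | r = 6) = (6/8)(5/7)(2/6)(4/5) = 0.14286; P(data | r = 7) = (7/8)(6/7)(1/6)(5/5) = 0.125.
Multiplying each by its prior: 1/6 · 0 = 0, 1/6 · 0 = 0, 1/6 · 0.057143 = 0.0095238, 1/6 · 0.10714 = 0.017857, 1/6 · 0.14286 = 0.02381, 1/6 · 0.125 = 0.020833; summing to 0.072024.
So P(r = 7 | data) = (0.020833) / (0.072024) = 0.28926.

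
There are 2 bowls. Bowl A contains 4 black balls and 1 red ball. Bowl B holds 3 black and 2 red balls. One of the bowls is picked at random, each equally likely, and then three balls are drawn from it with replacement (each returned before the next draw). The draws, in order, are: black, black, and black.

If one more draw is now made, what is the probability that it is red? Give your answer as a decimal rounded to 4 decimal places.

0.2593

Compute the likelihood of the observed sequence for each case: P(data | bowl A) = (4/5)(4/5)(4/5) = 64/125; P(data | bowl B) = (3/5)(3/5)(3/5) = 27/125.
Weighting by the prior gives 1/2 · 64/125 = 32/125, 1/2 · 27/125 = 27/250; with total 91/250.
The posterior is then P(bowl A | data) = 64/91, P(bowl B | data) = 27/91.
Averaging over the posterior, P(red next | data) = (1/5)(64/91) + (2/5)(27/91) = 118/455.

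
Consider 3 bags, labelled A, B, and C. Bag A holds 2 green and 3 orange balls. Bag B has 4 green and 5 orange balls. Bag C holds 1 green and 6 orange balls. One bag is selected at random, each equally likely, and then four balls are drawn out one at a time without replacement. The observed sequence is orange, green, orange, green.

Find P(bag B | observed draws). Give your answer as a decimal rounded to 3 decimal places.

Compute the likelihood of the observed sequence for each case: P(data | bag A) = (3/5)(2/4)(2/3)(1/2) = 0.1; P(data | bag B) = (5/9)(4/8)(4/7)(3/6) = 0.079365; P(data | bag C) = (6/7)(1/6)(5/5)(0/4) = 0.
Weighting by the prior gives 1/3 · 0.1 = 0.033333, 1/3 · 0.079365 = 0.026455, 1/3 · 0 = 0; with total 0.059788.
Therefore the posterior P(bag B | data) = (0.026455) / (0.059788) = 0.44248.

0.442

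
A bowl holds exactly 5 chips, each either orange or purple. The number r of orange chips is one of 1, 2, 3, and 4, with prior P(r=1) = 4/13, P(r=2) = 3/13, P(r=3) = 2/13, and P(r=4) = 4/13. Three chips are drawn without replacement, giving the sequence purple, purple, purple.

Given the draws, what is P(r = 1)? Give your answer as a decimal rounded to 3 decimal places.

The likelihood of the observed sequence under each hypothesis: P(data | r = 1) = (4/5)(3/4)(2/3) = 2/5; P(data | r = 2) = (3/5)(2/4)(1/3) = 1/10; P(data | r = 3) = (2/5)(1/4)(0/3) = 0; P(data | r = 4) = (1/5)(0/4) = 0.
Weighting by the prior gives 4/13 · 2/5 = 8/65, 3/13 · 1/10 = 3/130, 2/13 · 0 = 0, 4/13 · 0 = 0; summing to 19/130.
Hence P(r = 1 | data) = (8/65) / (19/130) = 16/19.

0.842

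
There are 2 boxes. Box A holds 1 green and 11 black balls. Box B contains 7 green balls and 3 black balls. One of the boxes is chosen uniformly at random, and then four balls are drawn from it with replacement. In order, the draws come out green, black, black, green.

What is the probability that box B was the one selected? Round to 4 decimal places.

0.8831

For each hypothesis, P(data | H) works out to: P(data | box A) = (1/12)(11/12)(11/12)(1/12) = 0.0058353; P(data | box B) = (7/10)(3/10)(3/10)(7/10) = 0.0441.
Weighting by the prior gives 1/2 · 0.0058353 = 0.0029176, 1/2 · 0.0441 = 0.02205; summing to 0.024968.
Hence P(box B | data) = (0.02205) / (0.024968) = 0.88314.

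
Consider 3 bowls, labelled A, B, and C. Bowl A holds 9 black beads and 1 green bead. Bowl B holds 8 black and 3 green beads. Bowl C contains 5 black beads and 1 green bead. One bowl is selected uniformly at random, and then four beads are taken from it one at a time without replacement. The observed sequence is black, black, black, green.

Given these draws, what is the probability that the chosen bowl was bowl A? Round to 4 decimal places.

0.2538

For each hypothesis, P(data | H) works out to: P(data | bowl A) = (9/10)(8/9)(7/8)(1/7) = 1/10; P(data | bowl B) = (8/11)(7/10)(6/9)(3/8) = 7/55; P(data | bowl C) = (5/6)(4/5)(3/4)(1/3) = 1/6.
The prior-weighted likelihoods are 1/3 · 1/10 = 1/30, 1/3 · 7/55 = 7/165, 1/3 · 1/6 = 1/18; these sum to 13/99.
Therefore the posterior P(bowl A | data) = (1/30) / (13/99) = 33/130.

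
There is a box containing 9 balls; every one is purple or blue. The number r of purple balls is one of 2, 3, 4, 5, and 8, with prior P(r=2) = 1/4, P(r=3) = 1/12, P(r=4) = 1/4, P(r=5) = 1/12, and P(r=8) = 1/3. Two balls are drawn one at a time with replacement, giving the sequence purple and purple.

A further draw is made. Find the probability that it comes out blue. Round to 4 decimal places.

Under each hypothesis, the probability of the observed sequence is: P(data | r = 2) = (2/9)(2/9) = 4/81; P(data | r = 3) = (3/9)(3/9) = 1/9; P(data | r = 4) = (4/9)(4/9) = 16/81; P(data | r = 5) = (5/9)(5/9) = 25/81; P(data | r = 8) = (8/9)(8/9) = 64/81.
The prior-weighted likelihoods are 1/4 · 4/81 = 1/81, 1/12 · 1/9 = 1/108, 1/4 · 16/81 = 4/81, 1/12 · 25/81 = 25/972, 1/3 · 64/81 = 64/243; summing to 175/486.
The posterior is then P(r = 2 | data) = 0.034286, P(r = 3 | data) = 0.025714, P(r = 4 | data) = 0.13714, P(r = 5 | data) = 0.071429, P(r = 8 | data) = 0.73143.
Averaging over the posterior, P(blue next | data) = (7/9)(0.034286) + (2/3)(0.025714) + (5/9)(0.13714) + (4/9)(0.071429) + (1/9)(0.73143) = 0.23302.

0.2330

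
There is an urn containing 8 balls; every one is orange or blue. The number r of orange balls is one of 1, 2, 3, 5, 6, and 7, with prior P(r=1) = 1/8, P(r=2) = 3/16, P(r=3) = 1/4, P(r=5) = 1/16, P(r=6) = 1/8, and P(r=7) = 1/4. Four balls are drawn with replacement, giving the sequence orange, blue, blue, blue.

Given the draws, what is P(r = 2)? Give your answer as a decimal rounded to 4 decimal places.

0.3464

Under each hypothesis, the probability of the observed sequence is: P(data | r = 1) = (1/8)(7/8)(7/8)(7/8) = 0.08374; P(data | r = 2) = (2/8)(6/8)(6/8)(6/8) = 0.10547; P(data | r = 3) = (3/8)(5/8)(5/8)(5/8) = 0.091553; P(data | r = 5) = (5/8)(3/8)(3/8)(3/8) = 0.032959; P(data | r = 6) = (6/8)(2/8)(2/8)(2/8) = 0.011719; P(data | r = 7) = (7/8)(1/8)(1/8)(1/8) = 0.001709.
Weighting by the prior gives 1/8 · 0.08374 = 0.010468, 3/16 · 0.10547 = 0.019775, 1/4 · 0.091553 = 0.022888, 1/16 · 0.032959 = 0.0020599, 1/8 · 0.011719 = 0.0014648, 1/4 · 0.001709 = 0.00042725; with total 0.057083.
By Bayes' rule, P(r = 2 | data) = (0.019775) / (0.057083) = 0.34643.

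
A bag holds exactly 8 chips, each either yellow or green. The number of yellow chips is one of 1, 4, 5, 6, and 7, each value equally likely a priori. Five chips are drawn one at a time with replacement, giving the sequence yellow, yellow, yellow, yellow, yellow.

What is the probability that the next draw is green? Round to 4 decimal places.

The likelihood of the observed sequence under each hypothesis: P(data | r = 1) = (1/8)(1/8)(1/8)(1/8)(1/8) = 3.0518e-05; P(data | r = 4) = (4/8)(4/8)(4/8)(4/8)(4/8) = 0.03125; P(data | r = 5) = (5/8)(5/8)(5/8)(5/8)(5/8) = 0.095367; P(data | r = 6) = (6/8)(6/8)(6/8)(6/8)(6/8) = 0.2373; P(data | r = 7) = (7/8)(7/8)(7/8)(7/8)(7/8) = 0.51291.
Weighting by the prior gives 1/5 · 3.0518e-05 = 6.1035e-06, 1/5 · 0.03125 = 0.00625, 1/5 · 0.095367 = 0.019073, 1/5 · 0.2373 = 0.047461, 1/5 · 0.51291 = 0.10258; these sum to 0.17537.
Normalising, the posterior is P(r = 1 | data) = 3.4803e-05, P(r = 4 | data) = 0.035638, P(r = 5 | data) = 0.10876, P(r = 6 | data) = 0.27063, P(r = 7 | data) = 0.58494.
The predictive probability is P(green next | data) = (7/8)(3.4803e-05) + (1/2)(0.035638) + (3/8)(0.10876) + (1/4)(0.27063) + (1/8)(0.58494) = 0.19941.

0.1994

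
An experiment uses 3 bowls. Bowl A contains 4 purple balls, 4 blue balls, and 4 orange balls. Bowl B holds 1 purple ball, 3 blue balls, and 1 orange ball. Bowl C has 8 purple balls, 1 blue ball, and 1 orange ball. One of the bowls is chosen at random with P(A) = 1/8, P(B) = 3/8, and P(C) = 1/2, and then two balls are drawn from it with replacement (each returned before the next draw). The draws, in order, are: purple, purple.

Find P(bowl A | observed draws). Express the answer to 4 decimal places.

0.0398

For each hypothesis, P(data | H) works out to: P(data | bowl A) = (4/12)(4/12) = 1/9; P(data | bowl B) = (1/5)(1/5) = 1/25; P(data | bowl C) = (8/10)(8/10) = 16/25.
Multiplying each by its prior: 1/8 · 1/9 = 1/72, 3/8 · 1/25 = 3/200, 1/2 · 16/25 = 8/25; with total 157/450.
Hence P(bowl A | data) = (1/72) / (157/450) = 25/628.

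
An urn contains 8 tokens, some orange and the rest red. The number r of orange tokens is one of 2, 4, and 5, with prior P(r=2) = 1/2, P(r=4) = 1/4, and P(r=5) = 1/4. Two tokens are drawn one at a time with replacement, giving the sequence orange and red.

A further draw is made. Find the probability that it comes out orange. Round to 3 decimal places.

0.425

The likelihood of the observed sequence under each hypothesis: P(data | r = 2) = (2/8)(6/8) = 3/16; P(data | r = 4) = (4/8)(4/8) = 1/4; P(data | r = 5) = (5/8)(3/8) = 15/64.
The prior-weighted likelihoods are 1/2 · 3/16 = 3/32, 1/4 · 1/4 = 1/16, 1/4 · 15/64 = 15/256; summing to 55/256.
The posterior is then P(r = 2 | data) = 24/55, P(r = 4 | data) = 16/55, P(r = 5 | data) = 3/11.
Averaging over the posterior, P(orange next | data) = (1/4)(24/55) + (1/2)(16/55) + (5/8)(3/11) = 17/40.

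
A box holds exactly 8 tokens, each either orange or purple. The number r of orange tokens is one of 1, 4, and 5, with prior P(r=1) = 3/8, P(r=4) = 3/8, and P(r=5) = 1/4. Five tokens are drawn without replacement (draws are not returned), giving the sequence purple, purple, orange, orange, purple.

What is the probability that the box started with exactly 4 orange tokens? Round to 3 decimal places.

For each hypothesis, P(data | H) works out to: P(data | r = 1) = (7/8)(6/7)(1/6)(0/5) = 0; P(data | r = 4) = (4/8)(3/7)(4/6)(3/5)(2/4) = 0.042857; P(data | r = 5) = (3/8)(2/7)(5/6)(4/5)(1/4) = 0.017857.
Weighting by the prior gives 3/8 · 0 = 0, 3/8 · 0.042857 = 0.016071, 1/4 · 0.017857 = 0.0044643; summing to 0.020536.
Therefore the posterior P(r = 4 | data) = (0.016071) / (0.020536) = 0.78261.

0.783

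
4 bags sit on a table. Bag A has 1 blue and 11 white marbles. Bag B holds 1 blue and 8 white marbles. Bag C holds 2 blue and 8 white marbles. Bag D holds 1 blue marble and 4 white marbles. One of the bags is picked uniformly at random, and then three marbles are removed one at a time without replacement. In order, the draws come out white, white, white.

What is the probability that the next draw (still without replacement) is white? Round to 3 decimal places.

0.769

The likelihood of the observed sequence under each hypothesis: P(data | bag A) = (11/12)(10/11)(9/10) = 3/4; P(data | bag B) = (8/9)(7/8)(6/7) = 2/3; P(data | bag C) = (8/10)(7/9)(6/8) = 7/15; P(data | bag D) = (4/5)(3/4)(2/3) = 2/5.
The prior-weighted likelihoods are 1/4 · 3/4 = 3/16, 1/4 · 2/3 = 1/6, 1/4 · 7/15 = 7/60, 1/4 · 2/5 = 1/10; these sum to 137/240.
The posterior is then P(bag A | data) = 45/137, P(bag B | data) = 40/137, P(bag C | data) = 28/137, P(bag D | data) = 24/137.
The predictive probability is P(white next | data) = (8/9)(45/137) + (5/6)(40/137) + (5/7)(28/137) + (1/2)(24/137) = 316/411.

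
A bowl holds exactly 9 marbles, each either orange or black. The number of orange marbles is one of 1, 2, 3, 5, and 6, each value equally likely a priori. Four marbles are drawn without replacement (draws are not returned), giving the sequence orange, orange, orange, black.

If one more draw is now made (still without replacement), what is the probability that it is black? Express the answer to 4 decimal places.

Under each hypothesis, the probability of the observed sequence is: P(data | r = 1) = (1/9)(0/8) = 0; P(data | r = 2) = (2/9)(1/8)(0/7) = 0; P(data | r = 3) = (3/9)(2/8)(1/7)(6/6) = 0.011905; P(data | r = 5) = (5/9)(4/8)(3/7)(4/6) = 0.079365; P(data | r = 6) = (6/9)(5/8)(4/7)(3/6) = 0.11905.
Weighting by the prior gives 1/5 · 0 = 0, 1/5 · 0 = 0, 1/5 · 0.011905 = 0.002381, 1/5 · 0.079365 = 0.015873, 1/5 · 0.11905 = 0.02381; summing to 0.042063.
The posterior is then P(r = 1 | data) = 0, P(r = 2 | data) = 0, P(r = 3 | data) = 0.056604, P(r = 5 | data) = 0.37736, P(r = 6 | data) = 0.56604.
Averaging over the posterior, P(black next | data) = (1)(0.056604) + (3/5)(0.37736) + (2/5)(0.56604) = 0.50943.

0.5094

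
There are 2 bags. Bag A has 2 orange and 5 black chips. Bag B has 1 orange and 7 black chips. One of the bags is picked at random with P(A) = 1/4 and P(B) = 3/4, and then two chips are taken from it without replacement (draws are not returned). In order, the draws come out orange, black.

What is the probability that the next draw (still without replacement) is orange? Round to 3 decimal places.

Compute the likelihood of the observed sequence for each case: P(data | bag A) = (2/7)(5/6) = 5/21; P(data | bag B) = (1/8)(7/7) = 1/8.
Multiplying each by its prior: 1/4 · 5/21 = 5/84, 3/4 · 1/8 = 3/32; these sum to 103/672.
Dividing through by the total gives posterior P(bag A | data) = 40/103, P(bag B | data) = 63/103.
The predictive probability is P(orange next | data) = (1/5)(40/103) + (0)(63/103) = 8/103.

0.078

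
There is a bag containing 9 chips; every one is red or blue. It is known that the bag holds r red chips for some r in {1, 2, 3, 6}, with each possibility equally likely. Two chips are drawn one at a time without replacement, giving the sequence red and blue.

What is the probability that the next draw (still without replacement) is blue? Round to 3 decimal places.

The likelihood of the observed sequence under each hypothesis: P(data | r = 1) = (1/9)(8/8) = 1/9; P(data | r = 2) = (2/9)(7/8) = 7/36; P(data | r = 3) = (3/9)(6/8) = 1/4; P(data | r = 6) = (6/9)(3/8) = 1/4.
Weighting by the prior gives 1/4 · 1/9 = 1/36, 1/4 · 7/36 = 7/144, 1/4 · 1/4 = 1/16, 1/4 · 1/4 = 1/16; summing to 29/144.
Normalising, the posterior is P(r = 1 | data) = 4/29, P(r = 2 | data) = 7/29, P(r = 3 | data) = 9/29, P(r = 6 | data) = 9/29.
The predictive probability is P(blue next | data) = (1)(4/29) + (6/7)(7/29) + (5/7)(9/29) + (2/7)(9/29) = 19/29.

0.655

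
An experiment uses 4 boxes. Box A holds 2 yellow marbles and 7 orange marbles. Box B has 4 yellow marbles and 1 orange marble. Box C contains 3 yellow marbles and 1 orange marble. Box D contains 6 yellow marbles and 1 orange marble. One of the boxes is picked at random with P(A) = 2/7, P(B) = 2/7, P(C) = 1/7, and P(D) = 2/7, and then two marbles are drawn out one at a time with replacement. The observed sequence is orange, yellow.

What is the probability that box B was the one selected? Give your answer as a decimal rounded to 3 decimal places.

0.291

The likelihood of the observed sequence under each hypothesis: P(data | box A) = (7/9)(2/9) = 0.17284; P(data | box B) = (1/5)(4/5) = 0.16; P(data | box C) = (1/4)(3/4) = 0.1875; P(data | box D) = (1/7)(6/7) = 0.12245.
Weighting by the prior gives 2/7 · 0.17284 = 0.049383, 2/7 · 0.16 = 0.045714, 1/7 · 0.1875 = 0.026786, 2/7 · 0.12245 = 0.034985; these sum to 0.15687.
Therefore the posterior P(box B | data) = (0.045714) / (0.15687) = 0.29142.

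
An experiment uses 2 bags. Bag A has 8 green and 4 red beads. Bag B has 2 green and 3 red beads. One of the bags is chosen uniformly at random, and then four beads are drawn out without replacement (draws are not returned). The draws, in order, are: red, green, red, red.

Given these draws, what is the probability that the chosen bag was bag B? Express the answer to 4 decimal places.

0.8609

The likelihood of the observed sequence under each hypothesis: P(data | bag A) = (4/12)(8/11)(3/10)(2/9) = 8/495; P(data | bag B) = (3/5)(2/4)(2/3)(1/2) = 1/10.
Multiplying each by its prior: 1/2 · 8/495 = 4/495, 1/2 · 1/10 = 1/20; with total 23/396.
Therefore the posterior P(bag B | data) = (1/20) / (23/396) = 99/115.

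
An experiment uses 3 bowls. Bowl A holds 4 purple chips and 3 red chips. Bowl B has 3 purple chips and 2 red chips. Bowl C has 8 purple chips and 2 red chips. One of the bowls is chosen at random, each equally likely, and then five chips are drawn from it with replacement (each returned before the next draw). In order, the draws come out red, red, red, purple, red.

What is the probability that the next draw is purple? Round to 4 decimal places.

0.5918

For each hypothesis, P(data | H) works out to: P(data | bowl A) = (3/7)(3/7)(3/7)(4/7)(3/7) = 0.019278; P(data | bowl B) = (2/5)(2/5)(2/5)(3/5)(2/5) = 0.01536; P(data | bowl C) = (2/10)(2/10)(2/10)(8/10)(2/10) = 0.00128.
Weighting by the prior gives 1/3 · 0.019278 = 0.0064259, 1/3 · 0.01536 = 0.00512, 1/3 · 0.00128 = 0.00042667; with total 0.011973.
Normalising, the posterior is P(bowl A | data) = 0.53672, P(bowl B | data) = 0.42764, P(bowl C | data) = 0.035637.
So P(purple next | data) = Σ P(purple next | H) P(H | data) = (4/7)(0.53672) + (3/5)(0.42764) + (4/5)(0.035637) = 0.59179.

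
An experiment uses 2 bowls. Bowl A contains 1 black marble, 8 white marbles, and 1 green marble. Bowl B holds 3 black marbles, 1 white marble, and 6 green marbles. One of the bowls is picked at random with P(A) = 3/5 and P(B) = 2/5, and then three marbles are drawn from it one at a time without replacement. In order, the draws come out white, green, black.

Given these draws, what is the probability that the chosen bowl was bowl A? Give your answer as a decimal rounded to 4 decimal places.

0.4000

Compute the likelihood of the observed sequence for each case: P(data | bowl A) = (8/10)(1/9)(1/8) = 1/90; P(data | bowl B) = (1/10)(6/9)(3/8) = 1/40.
The prior-weighted likelihoods are 3/5 · 1/90 = 1/150, 2/5 · 1/40 = 1/100; summing to 1/60.
Therefore the posterior P(bowl A | data) = (1/150) / (1/60) = 2/5.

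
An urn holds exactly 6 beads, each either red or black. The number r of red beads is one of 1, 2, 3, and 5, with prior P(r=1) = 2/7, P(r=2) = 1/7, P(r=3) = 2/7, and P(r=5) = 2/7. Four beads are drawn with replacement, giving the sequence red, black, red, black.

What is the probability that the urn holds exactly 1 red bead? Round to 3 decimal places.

Compute the likelihood of the observed sequence for each case: P(data | r = 1) = (1/6)(5/6)(1/6)(5/6) = 0.01929; P(data | r = 2) = (2/6)(4/6)(2/6)(4/6) = 0.049383; P(data | r = 3) = (3/6)(3/6)(3/6)(3/6) = 0.0625; P(data | r = 5) = (5/6)(1/6)(5/6)(1/6) = 0.01929.
Weighting by the prior gives 2/7 · 0.01929 = 0.0055115, 1/7 · 0.049383 = 0.0070547, 2/7 · 0.0625 = 0.017857, 2/7 · 0.01929 = 0.0055115; with total 0.035935.
Therefore the posterior P(r = 1 | data) = (0.0055115) / (0.035935) = 0.15337.

0.153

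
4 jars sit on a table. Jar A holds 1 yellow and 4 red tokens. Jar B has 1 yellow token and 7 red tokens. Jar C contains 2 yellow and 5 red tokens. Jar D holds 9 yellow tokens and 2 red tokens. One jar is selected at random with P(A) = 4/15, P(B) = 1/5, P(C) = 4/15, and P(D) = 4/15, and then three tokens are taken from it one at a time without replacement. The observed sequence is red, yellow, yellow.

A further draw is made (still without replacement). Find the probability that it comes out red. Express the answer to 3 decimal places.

Under each hypothesis, the probability of the observed sequence is: P(data | jar A) = (4/5)(1/4)(0/3) = 0; P(data | jar B) = (7/8)(1/7)(0/6) = 0; P(data | jar C) = (5/7)(2/6)(1/5) = 0.047619; P(data | jar D) = (2/11)(9/10)(8/9) = 0.14545.
Multiplying each by its prior: 4/15 · 0 = 0, 1/5 · 0 = 0, 4/15 · 0.047619 = 0.012698, 4/15 · 0.14545 = 0.038788; with total 0.051486.
Dividing through by the total gives posterior P(jar A | data) = 0, P(jar B | data) = 0, P(jar C | data) = 0.24664, P(jar D | data) = 0.75336.
Averaging over the posterior, P(red next | data) = (1)(0.24664) + (1/8)(0.75336) = 0.34081.

0.341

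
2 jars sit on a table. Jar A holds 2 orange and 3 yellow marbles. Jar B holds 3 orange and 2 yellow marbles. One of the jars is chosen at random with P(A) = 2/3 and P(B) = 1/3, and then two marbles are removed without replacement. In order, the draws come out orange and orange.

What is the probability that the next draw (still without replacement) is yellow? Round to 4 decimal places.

0.8000

The likelihood of the observed sequence under each hypothesis: P(data | jar A) = (2/5)(1/4) = 1/10; P(data | jar B) = (3/5)(2/4) = 3/10.
Multiplying each by its prior: 2/3 · 1/10 = 1/15, 1/3 · 3/10 = 1/10; these sum to 1/6.
Normalising, the posterior is P(jar A | data) = 2/5, P(jar B | data) = 3/5.
So P(yellow next | data) = Σ P(yellow next | H) P(H | data) = (1)(2/5) + (2/3)(3/5) = 4/5.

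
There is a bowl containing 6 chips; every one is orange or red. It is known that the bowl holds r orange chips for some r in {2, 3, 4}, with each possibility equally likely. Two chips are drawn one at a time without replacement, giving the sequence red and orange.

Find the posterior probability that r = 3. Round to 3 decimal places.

Under each hypothesis, the probability of the observed sequence is: P(data | r = 2) = (4/6)(2/5) = 4/15; P(data | r = 3) = (3/6)(3/5) = 3/10; P(data | r = 4) = (2/6)(4/5) = 4/15.
Weighting by the prior gives 1/3 · 4/15 = 4/45, 1/3 · 3/10 = 1/10, 1/3 · 4/15 = 4/45; these sum to 5/18.
So P(r = 3 | data) = (1/10) / (5/18) = 9/25.

0.360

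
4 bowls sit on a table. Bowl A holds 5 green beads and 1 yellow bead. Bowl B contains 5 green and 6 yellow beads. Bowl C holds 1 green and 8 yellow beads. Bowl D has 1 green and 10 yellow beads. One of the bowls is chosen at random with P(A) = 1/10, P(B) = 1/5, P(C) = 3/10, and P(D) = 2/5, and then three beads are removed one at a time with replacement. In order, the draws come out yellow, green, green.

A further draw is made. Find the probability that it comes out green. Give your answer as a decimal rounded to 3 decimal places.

Under each hypothesis, the probability of the observed sequence is: P(data | bowl A) = (1/6)(5/6)(5/6) = 0.11574; P(data | bowl B) = (6/11)(5/11)(5/11) = 0.1127; P(data | bowl C) = (8/9)(1/9)(1/9) = 0.010974; P(data | bowl D) = (10/11)(1/11)(1/11) = 0.0075131.
The prior-weighted likelihoods are 1/10 · 0.11574 = 0.011574, 1/5 · 0.1127 = 0.022539, 3/10 · 0.010974 = 0.0032922, 2/5 · 0.0075131 = 0.0030053; summing to 0.040411.
Dividing through by the total gives posterior P(bowl A | data) = 0.28641, P(bowl B | data) = 0.55776, P(bowl C | data) = 0.081468, P(bowl D | data) = 0.074367.
The predictive probability is P(green next | data) = (5/6)(0.28641) + (5/11)(0.55776) + (1/9)(0.081468) + (1/11)(0.074367) = 0.50801.

0.508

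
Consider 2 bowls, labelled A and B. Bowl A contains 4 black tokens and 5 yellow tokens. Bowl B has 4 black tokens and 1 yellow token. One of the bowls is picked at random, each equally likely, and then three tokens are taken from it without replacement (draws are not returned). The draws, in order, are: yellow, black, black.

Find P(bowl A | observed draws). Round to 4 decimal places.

Compute the likelihood of the observed sequence for each case: P(data | bowl A) = (5/9)(4/8)(3/7) = 5/42; P(data | bowl B) = (1/5)(4/4)(3/3) = 1/5.
The prior-weighted likelihoods are 1/2 · 5/42 = 5/84, 1/2 · 1/5 = 1/10; these sum to 67/420.
Therefore the posterior P(bowl A | data) = (5/84) / (67/420) = 25/67.

0.3731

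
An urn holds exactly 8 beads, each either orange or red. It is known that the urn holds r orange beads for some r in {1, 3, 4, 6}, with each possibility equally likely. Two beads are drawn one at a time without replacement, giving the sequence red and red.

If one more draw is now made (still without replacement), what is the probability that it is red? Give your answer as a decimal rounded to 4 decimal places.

Compute the likelihood of the observed sequence for each case: P(data | r = 1) = (7/8)(6/7) = 3/4; P(data | r = 3) = (5/8)(4/7) = 5/14; P(data | r = 4) = (4/8)(3/7) = 3/14; P(data | r = 6) = (2/8)(1/7) = 1/28.
The prior-weighted likelihoods are 1/4 · 3/4 = 3/16, 1/4 · 5/14 = 5/56, 1/4 · 3/14 = 3/56, 1/4 · 1/28 = 1/112; summing to 19/56.
Dividing through by the total gives posterior P(r = 1 | data) = 21/38, P(r = 3 | data) = 5/19, P(r = 4 | data) = 3/19, P(r = 6 | data) = 1/38.
The predictive probability is P(red next | data) = (5/6)(21/38) + (1/2)(5/19) + (1/3)(3/19) + (0)(1/38) = 49/76.

0.6447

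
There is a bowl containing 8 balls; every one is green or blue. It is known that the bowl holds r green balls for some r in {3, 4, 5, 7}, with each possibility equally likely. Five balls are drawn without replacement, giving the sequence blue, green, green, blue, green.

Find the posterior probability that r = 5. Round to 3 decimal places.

0.469

Compute the likelihood of the observed sequence for each case: P(data | r = 3) = (5/8)(3/7)(2/6)(4/5)(1/4) = 1/56; P(data | r = 4) = (4/8)(4/7)(3/6)(3/5)(2/4) = 3/70; P(data | r = 5) = (3/8)(5/7)(4/6)(2/5)(3/4) = 3/56; P(data | r = 7) = (1/8)(7/7)(6/6)(0/5) = 0.
Weighting by the prior gives 1/4 · 1/56 = 1/224, 1/4 · 3/70 = 3/280, 1/4 · 3/56 = 3/224, 1/4 · 0 = 0; with total 1/35.
So P(r = 5 | data) = (3/224) / (1/35) = 15/32.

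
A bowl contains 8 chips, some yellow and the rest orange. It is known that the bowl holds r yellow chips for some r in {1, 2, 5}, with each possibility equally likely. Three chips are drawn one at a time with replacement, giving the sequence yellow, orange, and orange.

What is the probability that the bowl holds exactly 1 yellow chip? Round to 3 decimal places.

Compute the likelihood of the observed sequence for each case: P(data | r = 1) = (1/8)(7/8)(7/8) = 0.095703; P(data | r = 2) = (2/8)(6/8)(6/8) = 0.14062; P(data | r = 5) = (5/8)(3/8)(3/8) = 0.087891.
The prior-weighted likelihoods are 1/3 · 0.095703 = 0.031901, 1/3 · 0.14062 = 0.046875, 1/3 · 0.087891 = 0.029297; summing to 0.10807.
Hence P(r = 1 | data) = (0.031901) / (0.10807) = 0.29518.

0.295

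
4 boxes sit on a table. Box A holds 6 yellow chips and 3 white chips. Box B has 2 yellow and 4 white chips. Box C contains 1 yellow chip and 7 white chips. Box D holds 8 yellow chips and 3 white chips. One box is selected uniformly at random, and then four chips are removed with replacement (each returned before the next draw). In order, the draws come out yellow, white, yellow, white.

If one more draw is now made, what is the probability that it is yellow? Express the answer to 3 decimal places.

Under each hypothesis, the probability of the observed sequence is: P(data | box A) = (6/9)(3/9)(6/9)(3/9) = 0.049383; P(data | box B) = (2/6)(4/6)(2/6)(4/6) = 0.049383; P(data | box C) = (1/8)(7/8)(1/8)(7/8) = 0.011963; P(data | box D) = (8/11)(3/11)(8/11)(3/11) = 0.039342.
Weighting by the prior gives 1/4 · 0.049383 = 0.012346, 1/4 · 0.049383 = 0.012346, 1/4 · 0.011963 = 0.0029907, 1/4 · 0.039342 = 0.0098354; summing to 0.037517.
The posterior is then P(box A | data) = 0.32906, P(box B | data) = 0.32906, P(box C | data) = 0.079715, P(box D | data) = 0.26216.
So P(yellow next | data) = Σ P(yellow next | H) P(H | data) = (2/3)(0.32906) + (1/3)(0.32906) + (1/8)(0.079715) + (8/11)(0.26216) = 0.52969.

0.530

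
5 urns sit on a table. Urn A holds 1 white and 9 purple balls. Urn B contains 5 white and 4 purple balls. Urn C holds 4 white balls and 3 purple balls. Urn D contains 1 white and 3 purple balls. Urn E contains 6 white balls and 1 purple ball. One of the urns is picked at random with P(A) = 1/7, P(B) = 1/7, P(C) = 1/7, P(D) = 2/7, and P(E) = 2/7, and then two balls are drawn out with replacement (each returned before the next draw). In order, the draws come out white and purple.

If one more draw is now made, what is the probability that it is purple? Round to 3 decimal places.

Under each hypothesis, the probability of the observed sequence is: P(data | urn A) = (1/10)(9/10) = 0.09; P(data | urn B) = (5/9)(4/9) = 0.24691; P(data | urn C) = (4/7)(3/7) = 0.2449; P(data | urn D) = (1/4)(3/4) = 0.1875; P(data | urn E) = (6/7)(1/7) = 0.12245.
The prior-weighted likelihoods are 1/7 · 0.09 = 0.012857, 1/7 · 0.24691 = 0.035273, 1/7 · 0.2449 = 0.034985, 2/7 · 0.1875 = 0.053571, 2/7 · 0.12245 = 0.034985; summing to 0.17167.
Normalising, the posterior is P(urn A | data) = 0.074893, P(urn B | data) = 0.20547, P(urn C | data) = 0.20379, P(urn D | data) = 0.31206, P(urn E | data) = 0.20379.
The predictive probability is P(purple next | data) = (9/10)(0.074893) + (4/9)(0.20547) + (3/7)(0.20379) + (3/4)(0.31206) + (1/7)(0.20379) = 0.50922.

0.509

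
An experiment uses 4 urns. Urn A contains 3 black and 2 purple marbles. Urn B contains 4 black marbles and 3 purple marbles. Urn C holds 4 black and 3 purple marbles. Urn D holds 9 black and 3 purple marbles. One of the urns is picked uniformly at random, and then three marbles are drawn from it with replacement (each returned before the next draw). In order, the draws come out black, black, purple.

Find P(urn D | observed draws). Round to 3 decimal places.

Under each hypothesis, the probability of the observed sequence is: P(data | urn A) = (3/5)(3/5)(2/5) = 0.144; P(data | urn B) = (4/7)(4/7)(3/7) = 0.13994; P(data | urn C) = (4/7)(4/7)(3/7) = 0.13994; P(data | urn D) = (9/12)(9/12)(3/12) = 0.14062.
The prior-weighted likelihoods are 1/4 · 0.144 = 0.036, 1/4 · 0.13994 = 0.034985, 1/4 · 0.13994 = 0.034985, 1/4 · 0.14062 = 0.035156; these sum to 0.14113.
By Bayes' rule, P(urn D | data) = (0.035156) / (0.14113) = 0.24911.

0.249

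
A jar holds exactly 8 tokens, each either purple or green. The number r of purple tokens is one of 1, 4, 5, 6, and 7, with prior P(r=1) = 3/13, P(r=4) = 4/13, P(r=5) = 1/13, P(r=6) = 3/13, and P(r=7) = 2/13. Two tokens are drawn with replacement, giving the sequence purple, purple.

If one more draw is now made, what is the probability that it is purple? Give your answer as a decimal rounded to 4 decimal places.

Under each hypothesis, the probability of the observed sequence is: P(data | r = 1) = (1/8)(1/8) = 1/64; P(data | r = 4) = (4/8)(4/8) = 1/4; P(data | r = 5) = (5/8)(5/8) = 25/64; P(data | r = 6) = (6/8)(6/8) = 9/16; P(data | r = 7) = (7/8)(7/8) = 49/64.
The prior-weighted likelihoods are 3/13 · 1/64 = 3/832, 4/13 · 1/4 = 1/13, 1/13 · 25/64 = 25/832, 3/13 · 9/16 = 27/208, 2/13 · 49/64 = 49/416; summing to 149/416.
Normalising, the posterior is P(r = 1 | data) = 0.010067, P(r = 4 | data) = 0.21477, P(r = 5 | data) = 0.083893, P(r = 6 | data) = 0.36242, P(r = 7 | data) = 0.32886.
The predictive probability is P(purple next | data) = (1/8)(0.010067) + (1/2)(0.21477) + (5/8)(0.083893) + (3/4)(0.36242) + (7/8)(0.32886) = 0.72064.

0.7206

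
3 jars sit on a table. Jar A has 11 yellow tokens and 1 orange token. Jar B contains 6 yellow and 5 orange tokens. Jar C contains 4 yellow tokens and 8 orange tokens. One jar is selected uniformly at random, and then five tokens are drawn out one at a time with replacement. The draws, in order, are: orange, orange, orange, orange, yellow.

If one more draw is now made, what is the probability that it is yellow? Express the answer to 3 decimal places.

0.389

The likelihood of the observed sequence under each hypothesis: P(data | jar A) = (1/12)(1/12)(1/12)(1/12)(11/12) = 4.4207e-05; P(data | jar B) = (5/11)(5/11)(5/11)(5/11)(6/11) = 0.023285; P(data | jar C) = (8/12)(8/12)(8/12)(8/12)(4/12) = 0.065844.
Weighting by the prior gives 1/3 · 4.4207e-05 = 1.4736e-05, 1/3 · 0.023285 = 0.0077615, 1/3 · 0.065844 = 0.021948; these sum to 0.029724.
Normalising, the posterior is P(jar A | data) = 0.00049574, P(jar B | data) = 0.26112, P(jar C | data) = 0.73839.
Averaging over the posterior, P(yellow next | data) = (11/12)(0.00049574) + (6/11)(0.26112) + (1/3)(0.73839) = 0.38901.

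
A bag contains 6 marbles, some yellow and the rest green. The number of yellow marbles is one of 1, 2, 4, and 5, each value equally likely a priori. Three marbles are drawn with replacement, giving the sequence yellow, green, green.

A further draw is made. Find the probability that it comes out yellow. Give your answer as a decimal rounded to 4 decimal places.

0.3803

Under each hypothesis, the probability of the observed sequence is: P(data | r = 1) = (1/6)(5/6)(5/6) = 25/216; P(data | r = 2) = (2/6)(4/6)(4/6) = 4/27; P(data | r = 4) = (4/6)(2/6)(2/6) = 2/27; P(data | r = 5) = (5/6)(1/6)(1/6) = 5/216.
The prior-weighted likelihoods are 1/4 · 25/216 = 25/864, 1/4 · 4/27 = 1/27, 1/4 · 2/27 = 1/54, 1/4 · 5/216 = 5/864; these sum to 13/144.
The posterior is then P(r = 1 | data) = 25/78, P(r = 2 | data) = 16/39, P(r = 4 | data) = 8/39, P(r = 5 | data) = 5/78.
Averaging over the posterior, P(yellow next | data) = (1/6)(25/78) + (1/3)(16/39) + (2/3)(8/39) + (5/6)(5/78) = 89/234.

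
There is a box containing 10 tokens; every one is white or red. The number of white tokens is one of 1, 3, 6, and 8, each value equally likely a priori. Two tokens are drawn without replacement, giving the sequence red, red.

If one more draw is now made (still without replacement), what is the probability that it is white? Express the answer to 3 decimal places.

0.279

The likelihood of the observed sequence under each hypothesis: P(data | r = 1) = (9/10)(8/9) = 4/5; P(data | r = 3) = (7/10)(6/9) = 7/15; P(data | r = 6) = (4/10)(3/9) = 2/15; P(data | r = 8) = (2/10)(1/9) = 1/45.
Multiplying each by its prior: 1/4 · 4/5 = 1/5, 1/4 · 7/15 = 7/60, 1/4 · 2/15 = 1/30, 1/4 · 1/45 = 1/180; summing to 16/45.
The posterior is then P(r = 1 | data) = 9/16, P(r = 3 | data) = 21/64, P(r = 6 | data) = 3/32, P(r = 8 | data) = 1/64.
Averaging over the posterior, P(white next | data) = (1/8)(9/16) + (3/8)(21/64) + (3/4)(3/32) + (1)(1/64) = 143/512.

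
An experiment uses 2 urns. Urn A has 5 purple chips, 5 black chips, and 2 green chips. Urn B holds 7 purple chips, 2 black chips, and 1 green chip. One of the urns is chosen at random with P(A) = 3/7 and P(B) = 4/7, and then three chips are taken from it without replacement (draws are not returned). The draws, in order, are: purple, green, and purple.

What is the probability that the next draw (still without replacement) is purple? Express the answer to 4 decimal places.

0.6075

For each hypothesis, P(data | H) works out to: P(data | urn A) = (5/12)(2/11)(4/10) = 0.030303; P(data | urn B) = (7/10)(1/9)(6/8) = 0.058333.
Multiplying each by its prior: 3/7 · 0.030303 = 0.012987, 4/7 · 0.058333 = 0.033333; summing to 0.04632.
The posterior is then P(urn A | data) = 0.28037, P(urn B | data) = 0.71963.
So P(purple next | data) = Σ P(purple next | H) P(H | data) = (1/3)(0.28037) + (5/7)(0.71963) = 0.60748.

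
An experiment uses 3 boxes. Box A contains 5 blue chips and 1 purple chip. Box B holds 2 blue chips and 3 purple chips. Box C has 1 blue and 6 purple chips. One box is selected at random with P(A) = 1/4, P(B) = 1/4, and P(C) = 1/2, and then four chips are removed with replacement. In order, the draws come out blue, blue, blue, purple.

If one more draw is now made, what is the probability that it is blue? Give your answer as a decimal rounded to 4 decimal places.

The likelihood of the observed sequence under each hypothesis: P(data | box A) = (5/6)(5/6)(5/6)(1/6) = 0.096451; P(data | box B) = (2/5)(2/5)(2/5)(3/5) = 0.0384; P(data | box C) = (1/7)(1/7)(1/7)(6/7) = 0.002499.
Multiplying each by its prior: 1/4 · 0.096451 = 0.024113, 1/4 · 0.0384 = 0.0096, 1/2 · 0.002499 = 0.0012495; summing to 0.034962.
Dividing through by the total gives posterior P(box A | data) = 0.68968, P(box B | data) = 0.27458, P(box C | data) = 0.035738.
The predictive probability is P(blue next | data) = (5/6)(0.68968) + (2/5)(0.27458) + (1/7)(0.035738) = 0.68967.

0.6897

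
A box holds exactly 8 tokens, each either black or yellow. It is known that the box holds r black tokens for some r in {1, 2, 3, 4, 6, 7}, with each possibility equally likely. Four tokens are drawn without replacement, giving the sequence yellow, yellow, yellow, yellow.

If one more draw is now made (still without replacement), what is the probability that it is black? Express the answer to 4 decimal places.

For each hypothesis, P(data | H) works out to: P(data | r = 1) = (7/8)(6/7)(5/6)(4/5) = 1/2; P(data | r = 2) = (6/8)(5/7)(4/6)(3/5) = 3/14; P(data | r = 3) = (5/8)(4/7)(3/6)(2/5) = 1/14; P(data | r = 4) = (4/8)(3/7)(2/6)(1/5) = 1/70; P(data | r = 6) = (2/8)(1/7)(0/6) = 0; P(data | r = 7) = (1/8)(0/7) = 0.
Weighting by the prior gives 1/6 · 1/2 = 1/12, 1/6 · 3/14 = 1/28, 1/6 · 1/14 = 1/84, 1/6 · 1/70 = 1/420, 1/6 · 0 = 0, 1/6 · 0 = 0; summing to 2/15.
Dividing through by the total gives posterior P(r = 1 | data) = 5/8, P(r = 2 | data) = 15/56, P(r = 3 | data) = 5/56, P(r = 4 | data) = 1/56, P(r = 6 | data) = 0, P(r = 7 | data) = 0.
Averaging over the posterior, P(black next | data) = (1/4)(5/8) + (1/2)(15/56) + (3/4)(5/56) + (1)(1/56) = 3/8.

0.3750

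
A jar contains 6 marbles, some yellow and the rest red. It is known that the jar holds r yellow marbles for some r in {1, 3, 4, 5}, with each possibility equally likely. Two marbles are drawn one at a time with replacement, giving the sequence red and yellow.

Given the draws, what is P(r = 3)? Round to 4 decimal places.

0.3333

Under each hypothesis, the probability of the observed sequence is: P(data | r = 1) = (5/6)(1/6) = 5/36; P(data | r = 3) = (3/6)(3/6) = 1/4; P(data | r = 4) = (2/6)(4/6) = 2/9; P(data | r = 5) = (1/6)(5/6) = 5/36.
Multiplying each by its prior: 1/4 · 5/36 = 5/144, 1/4 · 1/4 = 1/16, 1/4 · 2/9 = 1/18, 1/4 · 5/36 = 5/144; with total 3/16.
By Bayes' rule, P(r = 3 | data) = (1/16) / (3/16) = 1/3.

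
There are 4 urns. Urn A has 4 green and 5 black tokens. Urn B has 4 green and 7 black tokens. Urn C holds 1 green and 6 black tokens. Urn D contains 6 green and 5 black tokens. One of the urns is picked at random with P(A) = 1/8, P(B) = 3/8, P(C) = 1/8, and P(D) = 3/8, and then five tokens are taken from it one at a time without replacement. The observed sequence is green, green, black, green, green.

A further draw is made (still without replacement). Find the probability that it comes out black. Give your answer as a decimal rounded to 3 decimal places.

0.716

Compute the likelihood of the observed sequence for each case: P(data | urn A) = (4/9)(3/8)(5/7)(2/6)(1/5) = 0.0079365; P(data | urn B) = (4/11)(3/10)(7/9)(2/8)(1/7) = 0.0030303; P(data | urn C) = (1/7)(0/6) = 0; P(data | urn D) = (6/11)(5/10)(5/9)(4/8)(3/7) = 0.032468.
Weighting by the prior gives 1/8 · 0.0079365 = 0.00099206, 3/8 · 0.0030303 = 0.0011364, 1/8 · 0 = 0, 3/8 · 0.032468 = 0.012175; these sum to 0.014304.
The posterior is then P(urn A | data) = 0.069357, P(urn B | data) = 0.079445, P(urn C | data) = 0, P(urn D | data) = 0.8512.
The predictive probability is P(black next | data) = (1)(0.069357) + (1)(0.079445) + (2/3)(0.8512) = 0.71627.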